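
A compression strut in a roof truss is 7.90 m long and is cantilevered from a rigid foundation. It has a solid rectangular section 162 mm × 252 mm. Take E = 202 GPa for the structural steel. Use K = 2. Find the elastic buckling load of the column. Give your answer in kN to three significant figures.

P_cr ≈ 713 kN

Buckling occurs about the weak axis: I_min = h·b³/12 with b = 162 mm (the shorter side).
I_min = 252×162³/12 = 8.928×10^7 mm⁴
I = 8.928×10^7 mm⁴ = 8.928×10^-5 m⁴
Effective length L_e = K·L = 2 × 7.90 = 15.80 m
P_cr = π²EI / L_e² = π² × 202×10⁹ × 8.928×10^-5 / 15.80² = 7.130×10^5 N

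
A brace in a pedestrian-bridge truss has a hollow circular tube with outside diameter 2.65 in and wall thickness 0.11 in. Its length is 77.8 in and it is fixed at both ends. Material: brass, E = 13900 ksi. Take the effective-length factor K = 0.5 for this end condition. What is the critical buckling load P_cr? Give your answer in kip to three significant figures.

Inner diameter d_i = 2.65 − 2×0.11 = 2.430 in
I = π(d_o⁴ − d_i⁴)/64 = π(2.65⁴ − 2.430⁴)/64 = 0.7092 in⁴
Effective length L_e = K·L = 0.5 × 77.8 = 38.90 in
P_cr = π²EI / L_e² = π² × 13900×10³ × 0.7092 / 38.90² = 6.430×10^4 lb

P_cr ≈ 64.3 kip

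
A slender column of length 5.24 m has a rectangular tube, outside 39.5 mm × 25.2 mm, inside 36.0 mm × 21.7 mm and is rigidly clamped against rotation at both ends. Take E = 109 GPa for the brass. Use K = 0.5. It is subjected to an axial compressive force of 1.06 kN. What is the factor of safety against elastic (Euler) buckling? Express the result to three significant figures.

Weak-axis I_min = (h_o·b_o³ − h_i·b_i³)/12 with b_o = 25.2, b_i = 21.70 mm (shorter outer/inner sides).
I_min = (39.5×25.2³ − 36.00×21.70³)/12 = 2.202×10^4 mm⁴
I = 2.202×10^4 mm⁴ = 2.202×10^-8 m⁴
Effective length L_e = K·L = 0.5 × 5.24 = 2.620 m
P_cr = π²EI / L_e² = π² × 109×10⁹ × 2.202×10^-8 / 2.620² = 3.451×10^3 N
Factor of safety n = P_cr / P = 3.4512 / 1.06 = 3.26

n ≈ 3.26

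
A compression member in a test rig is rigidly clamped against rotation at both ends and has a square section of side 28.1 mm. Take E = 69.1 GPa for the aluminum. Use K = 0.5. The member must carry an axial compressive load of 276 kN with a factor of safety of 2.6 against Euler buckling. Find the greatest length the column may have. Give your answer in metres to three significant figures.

L_max ≈ 0.444 m

I = a⁴/12 = 28.1⁴/12 = 5.196×10^4 mm⁴
I = 5.196×10^-8 m⁴
Required critical load P_cr = n·P = 2.6 × 276 = 717.6 kN = 7.176×10^5 N
From P_cr = π²EI/(K·L)²:  L = (1/K)·√(π²EI/P_cr) = (1/0.5)·√(π²×6.91×10^10×5.196×10^-8/7.176×10^5)
L = 0.444 m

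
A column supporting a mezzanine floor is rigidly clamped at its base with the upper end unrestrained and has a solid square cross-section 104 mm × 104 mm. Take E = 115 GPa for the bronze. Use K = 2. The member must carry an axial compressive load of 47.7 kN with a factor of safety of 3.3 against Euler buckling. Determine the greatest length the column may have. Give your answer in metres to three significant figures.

L_max ≈ 4.19 m

I = a⁴/12 = 104⁴/12 = 9.749×10^6 mm⁴
I = 9.749×10^-6 m⁴
Required critical load P_cr = n·P = 3.3 × 47.7 = 157.4 kN = 1.574×10^5 N
From P_cr = π²EI/(K·L)²:  L = (1/K)·√(π²EI/P_cr) = (1/2)·√(π²×1.15×10^11×9.749×10^-6/1.574×10^5)
L = 4.19 m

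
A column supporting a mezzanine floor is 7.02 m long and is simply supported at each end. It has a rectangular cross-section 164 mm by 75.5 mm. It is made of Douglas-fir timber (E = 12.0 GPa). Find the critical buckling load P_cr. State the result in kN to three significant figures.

P_cr ≈ 14.1 kN

Buckling occurs about the weak axis: I_min = h·b³/12 with b = 75.5 mm (the shorter side).
I_min = 164×75.5³/12 = 5.882×10^6 mm⁴
I = 5.882×10^6 mm⁴ = 5.882×10^-6 m⁴
Effective length L_e = K·L = 1 × 7.02 = 7.020 m
P_cr = π²EI / L_e² = π² × 12.0×10⁹ × 5.882×10^-6 / 7.020² = 1.414×10^4 N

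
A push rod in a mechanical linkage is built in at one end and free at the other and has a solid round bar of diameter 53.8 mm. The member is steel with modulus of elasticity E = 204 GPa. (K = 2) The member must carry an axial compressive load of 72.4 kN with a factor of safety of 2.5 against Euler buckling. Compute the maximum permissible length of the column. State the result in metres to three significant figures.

I = πd⁴/64 = π×53.8⁴/64 = 4.112×10^5 mm⁴
I = 4.112×10^-7 m⁴
Required critical load P_cr = n·P = 2.5 × 72.4 = 181.0 kN = 1.810×10^5 N
From P_cr = π²EI/(K·L)²:  L = (1/K)·√(π²EI/P_cr) = (1/2)·√(π²×2.04×10^11×4.112×10^-7/1.810×10^5)
L = 1.07 m

L_max ≈ 1.07 m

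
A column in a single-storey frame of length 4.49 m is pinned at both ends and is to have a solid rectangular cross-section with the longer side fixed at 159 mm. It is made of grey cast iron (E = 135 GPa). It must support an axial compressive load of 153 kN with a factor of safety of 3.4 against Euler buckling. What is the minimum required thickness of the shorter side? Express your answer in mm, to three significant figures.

b ≈ 84.1 mm

Required P_cr = n·P = 3.4 × 153 = 520.2 kN
L_e = K·L = 1 × 4.49 = 4.490 m
Required I = P_cr·L_e²/(π²E) = 5.202×10^5 × 4.490² / (π² × 1.35×10^11) = 7.871×10^-6 m⁴
I_req = 7.871×10^6 mm⁴
Rectangle, weak axis: I_min = h·b³/12 with h = 159 mm fixed  ⇒  b = (12I/h)^(1/3) = 84.1 mm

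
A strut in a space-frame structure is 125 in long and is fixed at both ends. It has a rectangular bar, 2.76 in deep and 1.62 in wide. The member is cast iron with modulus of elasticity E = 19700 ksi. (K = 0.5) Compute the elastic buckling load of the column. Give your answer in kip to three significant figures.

P_cr ≈ 48.7 kip

Buckling occurs about the weak axis: I_min = h·b³/12 with b = 1.62 in (the shorter side).
I_min = 2.76×1.62³/12 = 0.9779 in⁴
Effective length L_e = K·L = 0.5 × 125 = 62.50 in
P_cr = π²EI / L_e² = π² × 19700×10³ × 0.9779 / 62.50² = 4.867×10^4 lb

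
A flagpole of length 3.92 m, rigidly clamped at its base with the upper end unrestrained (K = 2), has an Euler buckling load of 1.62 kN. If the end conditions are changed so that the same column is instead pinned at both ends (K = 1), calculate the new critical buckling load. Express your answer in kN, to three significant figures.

P_cr ∝ 1/K², so P_cr,new = P_cr,old × (K_old/K_new)² = 1.62 × (2/1)²
= 1.62 × 4.000 = 6.48 kN

P_cr ≈ 6.48 kN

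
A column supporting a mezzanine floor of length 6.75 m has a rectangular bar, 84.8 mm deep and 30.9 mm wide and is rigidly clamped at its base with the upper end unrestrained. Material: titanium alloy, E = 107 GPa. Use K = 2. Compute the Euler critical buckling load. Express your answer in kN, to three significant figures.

Buckling occurs about the weak axis: I_min = h·b³/12 with b = 30.9 mm (the shorter side).
I_min = 84.8×30.9³/12 = 2.085×10^5 mm⁴
I = 2.085×10^5 mm⁴ = 2.085×10^-7 m⁴
Effective length L_e = K·L = 2 × 6.75 = 13.50 m
P_cr = π²EI / L_e² = π² × 107×10⁹ × 2.085×10^-7 / 13.50² = 1.208×10^3 N

P_cr ≈ 1.21 kN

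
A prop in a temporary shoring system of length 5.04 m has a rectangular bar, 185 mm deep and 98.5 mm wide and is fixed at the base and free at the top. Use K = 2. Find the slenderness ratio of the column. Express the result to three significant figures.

For a rectangle r_min = b/√12 = 98.5/√12 = 28.43 mm
L_e = K·L = 2 × 5.04 m = 10.08 m = 10080 mm
λ = L_e / r_min = 10080 / 28.43 = 354

λ ≈ 354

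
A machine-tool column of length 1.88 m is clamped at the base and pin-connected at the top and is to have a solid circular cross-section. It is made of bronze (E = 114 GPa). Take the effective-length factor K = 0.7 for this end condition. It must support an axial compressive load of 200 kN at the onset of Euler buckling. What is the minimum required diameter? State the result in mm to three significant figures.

L_e = K·L = 0.7 × 1.88 = 1.316 m
Required I = P_cr·L_e²/(π²E) = 2.000×10^5 × 1.316² / (π² × 1.14×10^11) = 3.078×10^-7 m⁴
I_req = 3.078×10^5 mm⁴
Solid circle: I = πd⁴/64  ⇒  d = (64I/π)^(1/4) = (64×3.078×10^5/π)^(1/4) = 50.0 mm

d ≈ 50.0 mm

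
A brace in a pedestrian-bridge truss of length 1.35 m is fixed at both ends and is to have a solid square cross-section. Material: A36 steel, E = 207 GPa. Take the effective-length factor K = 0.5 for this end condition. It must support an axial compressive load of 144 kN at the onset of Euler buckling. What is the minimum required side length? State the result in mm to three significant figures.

L_e = K·L = 0.5 × 1.35 = 0.6750 m
Required I = P_cr·L_e²/(π²E) = 1.440×10^5 × 0.6750² / (π² × 2.07×10^11) = 3.211×10^-8 m⁴
I_req = 3.211×10^4 mm⁴
Solid square: I = a⁴/12  ⇒  a = (12I)^(1/4) = (12×3.211×10^4)^(1/4) = 24.9 mm

a ≈ 24.9 mm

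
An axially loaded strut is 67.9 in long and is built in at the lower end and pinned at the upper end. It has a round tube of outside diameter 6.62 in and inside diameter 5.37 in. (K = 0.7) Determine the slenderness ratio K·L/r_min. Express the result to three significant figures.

d_o = 6.62 in, d_i = 5.37 in
I = π(d_o⁴ − d_i⁴)/64 = π(6.62⁴ − 5.370⁴)/64 = 53.46 in⁴
A = 11.77 in²;  r_min = √(I/A) = √(53.46/11.77) = 2.131 in
L_e = K·L = 0.7 × 67.9 = 47.53 in
λ = L_e / r_min = 47.530 / 2.131 = 22.3

λ ≈ 22.3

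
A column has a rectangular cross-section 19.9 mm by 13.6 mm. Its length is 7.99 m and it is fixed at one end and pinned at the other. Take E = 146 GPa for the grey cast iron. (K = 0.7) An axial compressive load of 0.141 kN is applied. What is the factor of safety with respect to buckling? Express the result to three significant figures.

n ≈ 1.36

Buckling occurs about the weak axis: I_min = h·b³/12 with b = 13.6 mm (the shorter side).
I_min = 19.9×13.6³/12 = 4.171×10^3 mm⁴
I = 4.171×10^3 mm⁴ = 4.171×10^-9 m⁴
Effective length L_e = K·L = 0.7 × 7.99 = 5.593 m
P_cr = π²EI / L_e² = π² × 146×10⁹ × 4.171×10^-9 / 5.593² = 192.2 N
Factor of safety n = P_cr / P = 0.19215 / 0.141 = 1.36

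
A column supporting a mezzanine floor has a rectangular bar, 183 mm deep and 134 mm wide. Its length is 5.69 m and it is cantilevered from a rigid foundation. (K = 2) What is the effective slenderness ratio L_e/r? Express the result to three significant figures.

For a rectangle r_min = b/√12 = 134/√12 = 38.68 mm
L_e = K·L = 2 × 5.69 m = 11.38 m = 11380 mm
λ = L_e / r_min = 11380 / 38.68 = 294

λ ≈ 294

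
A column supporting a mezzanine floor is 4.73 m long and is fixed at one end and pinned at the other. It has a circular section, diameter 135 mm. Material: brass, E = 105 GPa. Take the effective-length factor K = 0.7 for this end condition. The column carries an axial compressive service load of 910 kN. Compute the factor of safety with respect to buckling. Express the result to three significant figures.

n ≈ 1.69

I = πd⁴/64 = π×135⁴/64 = 1.630×10^7 mm⁴
I = 1.630×10^7 mm⁴ = 1.630×10^-5 m⁴
Effective length L_e = K·L = 0.7 × 4.73 = 3.311 m
P_cr = π²EI / L_e² = π² × 105×10⁹ × 1.630×10^-5 / 3.311² = 1.541×10^6 N
Factor of safety n = P_cr / P = 1541.3 / 910 = 1.69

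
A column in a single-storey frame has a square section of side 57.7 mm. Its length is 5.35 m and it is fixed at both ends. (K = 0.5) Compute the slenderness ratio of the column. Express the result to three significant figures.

λ ≈ 161

For a square r = a/√12 = 57.7/√12 = 16.66 mm
L_e = K·L = 0.5 × 5.35 m = 2.675 m = 2675.0 mm
λ = L_e / r_min = 2675.0 / 16.66 = 161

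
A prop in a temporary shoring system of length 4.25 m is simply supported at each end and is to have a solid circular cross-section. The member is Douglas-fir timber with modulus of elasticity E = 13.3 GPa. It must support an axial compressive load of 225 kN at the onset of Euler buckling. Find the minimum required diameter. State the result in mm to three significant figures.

d ≈ 158 mm

L_e = K·L = 1 × 4.25 = 4.250 m
Required I = P_cr·L_e²/(π²E) = 2.250×10^5 × 4.250² / (π² × 1.33×10^10) = 3.096×10^-5 m⁴
I_req = 3.096×10^7 mm⁴
Solid circle: I = πd⁴/64  ⇒  d = (64I/π)^(1/4) = (64×3.096×10^7/π)^(1/4) = 158 mm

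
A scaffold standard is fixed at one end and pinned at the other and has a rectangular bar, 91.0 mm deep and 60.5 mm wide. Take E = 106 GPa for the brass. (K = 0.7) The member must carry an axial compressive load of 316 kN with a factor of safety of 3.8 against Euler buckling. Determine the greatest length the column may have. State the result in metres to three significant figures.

Buckling occurs about the weak axis: I_min = h·b³/12 with b = 60.5 mm (the shorter side).
I_min = 91.0×60.5³/12 = 1.679×10^6 mm⁴
I = 1.679×10^-6 m⁴
Required critical load P_cr = n·P = 3.8 × 316 = 1201 kN = 1.201×10^6 N
From P_cr = π²EI/(K·L)²:  L = (1/K)·√(π²EI/P_cr) = (1/0.7)·√(π²×1.06×10^11×1.679×10^-6/1.201×10^6)
L = 1.73 m

L_max ≈ 1.73 m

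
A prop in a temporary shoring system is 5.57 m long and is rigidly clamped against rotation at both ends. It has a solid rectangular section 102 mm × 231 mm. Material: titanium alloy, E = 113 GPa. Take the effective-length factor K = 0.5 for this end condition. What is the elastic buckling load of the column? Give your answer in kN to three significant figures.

P_cr ≈ 2940 kN

Buckling occurs about the weak axis: I_min = h·b³/12 with b = 102 mm (the shorter side).
I_min = 231×102³/12 = 2.043×10^7 mm⁴
I = 2.043×10^7 mm⁴ = 2.043×10^-5 m⁴
Effective length L_e = K·L = 0.5 × 5.57 = 2.785 m
P_cr = π²EI / L_e² = π² × 113×10⁹ × 2.043×10^-5 / 2.785² = 2.937×10^6 N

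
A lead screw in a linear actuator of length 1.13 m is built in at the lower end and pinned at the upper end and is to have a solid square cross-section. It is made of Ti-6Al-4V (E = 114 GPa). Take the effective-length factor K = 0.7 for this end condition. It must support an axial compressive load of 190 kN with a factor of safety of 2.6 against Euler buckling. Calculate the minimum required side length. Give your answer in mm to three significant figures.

Required P_cr = n·P = 2.6 × 190 = 494.0 kN
L_e = K·L = 0.7 × 1.13 = 0.7910 m
Required I = P_cr·L_e²/(π²E) = 4.940×10^5 × 0.7910² / (π² × 1.14×10^11) = 2.747×10^-7 m⁴
I_req = 2.747×10^5 mm⁴
Solid square: I = a⁴/12  ⇒  a = (12I)^(1/4) = (12×2.747×10^5)^(1/4) = 42.6 mm

a ≈ 42.6 mm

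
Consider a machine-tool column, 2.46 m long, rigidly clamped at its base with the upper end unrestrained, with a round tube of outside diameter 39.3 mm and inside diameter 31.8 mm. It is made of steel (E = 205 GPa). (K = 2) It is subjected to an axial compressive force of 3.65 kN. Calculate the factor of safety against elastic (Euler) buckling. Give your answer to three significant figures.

n ≈ 1.53

d_o = 39.3 mm, d_i = 31.8 mm
I = π(d_o⁴ − d_i⁴)/64 = π(39.3⁴ − 31.80⁴)/64 = 6.690×10^4 mm⁴
I = 6.690×10^4 mm⁴ = 6.690×10^-8 m⁴
Effective length L_e = K·L = 2 × 2.46 = 4.920 m
P_cr = π²EI / L_e² = π² × 205×10⁹ × 6.690×10^-8 / 4.920² = 5.592×10^3 N
Factor of safety n = P_cr / P = 5.5916 / 3.65 = 1.53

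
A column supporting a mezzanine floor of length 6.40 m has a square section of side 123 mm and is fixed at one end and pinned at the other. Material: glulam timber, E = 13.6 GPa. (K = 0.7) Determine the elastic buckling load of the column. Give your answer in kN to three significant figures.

P_cr ≈ 128 kN

I = a⁴/12 = 123⁴/12 = 1.907×10^7 mm⁴
I = 1.907×10^7 mm⁴ = 1.907×10^-5 m⁴
Effective length L_e = K·L = 0.7 × 6.40 = 4.480 m
P_cr = π²EI / L_e² = π² × 13.6×10⁹ × 1.907×10^-5 / 4.480² = 1.276×10^5 N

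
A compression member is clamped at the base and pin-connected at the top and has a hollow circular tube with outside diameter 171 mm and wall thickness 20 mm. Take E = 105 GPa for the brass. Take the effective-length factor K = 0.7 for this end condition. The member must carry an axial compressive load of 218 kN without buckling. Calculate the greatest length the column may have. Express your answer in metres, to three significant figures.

Inner diameter d_i = 171 − 2×20 = 131.0 mm
I = π(d_o⁴ − d_i⁴)/64 = π(171⁴ − 131.0⁴)/64 = 2.752×10^7 mm⁴
I = 2.752×10^-5 m⁴
At the buckling limit P_cr = P = 2.180×10^5 N
From P_cr = π²EI/(K·L)²:  L = (1/K)·√(π²EI/P_cr) = (1/0.7)·√(π²×1.05×10^11×2.752×10^-5/2.180×10^5)
L = 16.3 m

L_max ≈ 16.3 m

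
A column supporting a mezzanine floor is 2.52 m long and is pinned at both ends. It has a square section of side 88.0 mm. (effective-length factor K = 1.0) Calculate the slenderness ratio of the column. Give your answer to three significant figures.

For a square r = a/√12 = 88.0/√12 = 25.40 mm
L_e = K·L = 1 × 2.52 m = 2.520 m = 2520.0 mm
λ = L_e / r_min = 2520.0 / 25.40 = 99.2

λ ≈ 99.2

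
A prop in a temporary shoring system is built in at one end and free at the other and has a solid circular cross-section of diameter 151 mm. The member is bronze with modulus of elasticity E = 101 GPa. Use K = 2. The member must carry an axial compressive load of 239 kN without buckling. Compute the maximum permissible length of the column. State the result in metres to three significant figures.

L_max ≈ 5.16 m

I = πd⁴/64 = π×151⁴/64 = 2.552×10^7 mm⁴
I = 2.552×10^-5 m⁴
At the buckling limit P_cr = P = 2.390×10^5 N
From P_cr = π²EI/(K·L)²:  L = (1/K)·√(π²EI/P_cr) = (1/2)·√(π²×1.01×10^11×2.552×10^-5/2.390×10^5)
L = 5.16 m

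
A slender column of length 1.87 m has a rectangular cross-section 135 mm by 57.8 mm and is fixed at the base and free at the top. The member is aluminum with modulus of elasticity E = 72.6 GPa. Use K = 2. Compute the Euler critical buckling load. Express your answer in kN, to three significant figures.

P_cr ≈ 111 kN

Buckling occurs about the weak axis: I_min = h·b³/12 with b = 57.8 mm (the shorter side).
I_min = 135×57.8³/12 = 2.172×10^6 mm⁴
I = 2.172×10^6 mm⁴ = 2.172×10^-6 m⁴
Effective length L_e = K·L = 2 × 1.87 = 3.740 m
P_cr = π²EI / L_e² = π² × 72.6×10⁹ × 2.172×10^-6 / 3.740² = 1.113×10^5 N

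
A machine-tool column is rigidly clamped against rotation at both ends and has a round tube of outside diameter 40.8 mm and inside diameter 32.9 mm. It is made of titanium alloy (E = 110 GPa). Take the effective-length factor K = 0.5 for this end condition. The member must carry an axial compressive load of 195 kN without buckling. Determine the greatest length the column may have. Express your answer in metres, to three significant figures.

L_max ≈ 1.32 m

d_o = 40.8 mm, d_i = 32.9 mm
I = π(d_o⁴ − d_i⁴)/64 = π(40.8⁴ − 32.90⁴)/64 = 7.851×10^4 mm⁴
I = 7.851×10^-8 m⁴
At the buckling limit P_cr = P = 1.950×10^5 N
From P_cr = π²EI/(K·L)²:  L = (1/K)·√(π²EI/P_cr) = (1/0.5)·√(π²×1.10×10^11×7.851×10^-8/1.950×10^5)
L = 1.32 m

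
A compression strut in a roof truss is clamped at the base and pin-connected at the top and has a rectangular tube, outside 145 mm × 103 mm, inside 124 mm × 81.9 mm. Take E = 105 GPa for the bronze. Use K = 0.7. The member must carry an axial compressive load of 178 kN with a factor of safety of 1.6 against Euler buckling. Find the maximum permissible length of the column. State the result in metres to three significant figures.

Weak-axis I_min = (h_o·b_o³ − h_i·b_i³)/12 with b_o = 103, b_i = 81.90 mm (shorter outer/inner sides).
I_min = (145×103³ − 124.0×81.90³)/12 = 7.527×10^6 mm⁴
I = 7.527×10^-6 m⁴
Required critical load P_cr = n·P = 1.6 × 178 = 284.8 kN = 2.848×10^5 N
From P_cr = π²EI/(K·L)²:  L = (1/K)·√(π²EI/P_cr) = (1/0.7)·√(π²×1.05×10^11×7.527×10^-6/2.848×10^5)
L = 7.48 m

L_max ≈ 7.48 m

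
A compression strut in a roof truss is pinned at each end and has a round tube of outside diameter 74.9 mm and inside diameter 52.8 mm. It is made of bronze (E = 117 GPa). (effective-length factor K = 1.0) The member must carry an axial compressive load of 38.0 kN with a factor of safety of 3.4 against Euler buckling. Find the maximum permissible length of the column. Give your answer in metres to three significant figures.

L_max ≈ 3.22 m

d_o = 74.9 mm, d_i = 52.8 mm
I = π(d_o⁴ − d_i⁴)/64 = π(74.9⁴ − 52.80⁴)/64 = 1.163×10^6 mm⁴
I = 1.163×10^-6 m⁴
Required critical load P_cr = n·P = 3.4 × 38.0 = 129.2 kN = 1.292×10^5 N
From P_cr = π²EI/(K·L)²:  L = (1/K)·√(π²EI/P_cr) = (1/1)·√(π²×1.17×10^11×1.163×10^-6/1.292×10^5)
L = 3.22 m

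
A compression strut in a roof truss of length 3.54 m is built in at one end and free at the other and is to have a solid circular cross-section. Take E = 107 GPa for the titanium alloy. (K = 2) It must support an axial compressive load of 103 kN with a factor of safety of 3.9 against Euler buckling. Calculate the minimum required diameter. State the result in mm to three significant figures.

d ≈ 140 mm

Required P_cr = n·P = 3.9 × 103 = 401.7 kN
L_e = K·L = 2 × 3.54 = 7.080 m
Required I = P_cr·L_e²/(π²E) = 4.017×10^5 × 7.080² / (π² × 1.07×10^11) = 1.907×10^-5 m⁴
I_req = 1.907×10^7 mm⁴
Solid circle: I = πd⁴/64  ⇒  d = (64I/π)^(1/4) = (64×1.907×10^7/π)^(1/4) = 140 mm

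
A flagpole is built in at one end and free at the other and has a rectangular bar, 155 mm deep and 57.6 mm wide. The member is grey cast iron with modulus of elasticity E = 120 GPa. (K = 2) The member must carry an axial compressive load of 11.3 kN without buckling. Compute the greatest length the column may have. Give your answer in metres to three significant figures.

L_max ≈ 8.04 m

Buckling occurs about the weak axis: I_min = h·b³/12 with b = 57.6 mm (the shorter side).
I_min = 155×57.6³/12 = 2.468×10^6 mm⁴
I = 2.468×10^-6 m⁴
At the buckling limit P_cr = P = 1.130×10^4 N
From P_cr = π²EI/(K·L)²:  L = (1/K)·√(π²EI/P_cr) = (1/2)·√(π²×1.20×10^11×2.468×10^-6/1.130×10^4)
L = 8.04 m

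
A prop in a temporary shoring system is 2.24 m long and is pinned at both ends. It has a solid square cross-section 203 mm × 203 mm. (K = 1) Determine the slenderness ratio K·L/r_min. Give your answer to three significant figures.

For a square r = a/√12 = 203/√12 = 58.60 mm
L_e = K·L = 1 × 2.24 m = 2.240 m = 2240.0 mm
λ = L_e / r_min = 2240.0 / 58.60 = 38.2

λ ≈ 38.2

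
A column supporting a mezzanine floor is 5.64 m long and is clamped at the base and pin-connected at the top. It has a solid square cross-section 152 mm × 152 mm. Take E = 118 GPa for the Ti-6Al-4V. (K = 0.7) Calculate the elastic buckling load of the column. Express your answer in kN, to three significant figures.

I = a⁴/12 = 152⁴/12 = 4.448×10^7 mm⁴
I = 4.448×10^7 mm⁴ = 4.448×10^-5 m⁴
Effective length L_e = K·L = 0.7 × 5.64 = 3.948 m
P_cr = π²EI / L_e² = π² × 118×10⁹ × 4.448×10^-5 / 3.948² = 3.324×10^6 N

P_cr ≈ 3320 kN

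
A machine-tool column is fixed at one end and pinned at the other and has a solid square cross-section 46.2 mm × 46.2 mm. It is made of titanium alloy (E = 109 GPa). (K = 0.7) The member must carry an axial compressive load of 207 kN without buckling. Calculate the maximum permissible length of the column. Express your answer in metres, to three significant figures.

I = a⁴/12 = 46.2⁴/12 = 3.797×10^5 mm⁴
I = 3.797×10^-7 m⁴
At the buckling limit P_cr = P = 2.070×10^5 N
From P_cr = π²EI/(K·L)²:  L = (1/K)·√(π²EI/P_cr) = (1/0.7)·√(π²×1.09×10^11×3.797×10^-7/2.070×10^5)
L = 2.01 m

L_max ≈ 2.01 m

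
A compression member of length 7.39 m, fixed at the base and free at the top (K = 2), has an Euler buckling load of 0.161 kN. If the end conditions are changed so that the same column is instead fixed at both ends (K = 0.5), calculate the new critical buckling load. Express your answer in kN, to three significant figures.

P_cr ∝ 1/K², so P_cr,new = P_cr,old × (K_old/K_new)² = 0.161 × (2/0.5)²
= 0.161 × 16.00 = 2.58 kN

P_cr ≈ 2.58 kN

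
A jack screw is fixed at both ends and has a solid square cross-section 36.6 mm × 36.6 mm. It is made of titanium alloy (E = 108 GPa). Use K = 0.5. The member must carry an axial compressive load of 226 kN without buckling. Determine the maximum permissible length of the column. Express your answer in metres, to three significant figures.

L_max ≈ 1.68 m

I = a⁴/12 = 36.6⁴/12 = 1.495×10^5 mm⁴
I = 1.495×10^-7 m⁴
At the buckling limit P_cr = P = 2.260×10^5 N
From P_cr = π²EI/(K·L)²:  L = (1/K)·√(π²EI/P_cr) = (1/0.5)·√(π²×1.08×10^11×1.495×10^-7/2.260×10^5)
L = 1.68 m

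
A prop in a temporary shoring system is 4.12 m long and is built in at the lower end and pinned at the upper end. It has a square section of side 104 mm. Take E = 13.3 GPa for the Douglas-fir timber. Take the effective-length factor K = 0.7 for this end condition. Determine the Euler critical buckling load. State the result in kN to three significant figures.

I = a⁴/12 = 104⁴/12 = 9.749×10^6 mm⁴
I = 9.749×10^6 mm⁴ = 9.749×10^-6 m⁴
Effective length L_e = K·L = 0.7 × 4.12 = 2.884 m
P_cr = π²EI / L_e² = π² × 13.3×10⁹ × 9.749×10^-6 / 2.884² = 1.539×10^5 N

P_cr ≈ 154 kN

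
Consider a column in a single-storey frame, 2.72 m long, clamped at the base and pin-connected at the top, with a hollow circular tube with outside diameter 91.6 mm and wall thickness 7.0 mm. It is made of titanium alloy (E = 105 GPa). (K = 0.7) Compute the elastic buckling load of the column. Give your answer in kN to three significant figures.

Inner diameter d_i = 91.6 − 2×7.0 = 77.60 mm
I = π(d_o⁴ − d_i⁴)/64 = π(91.6⁴ − 77.60⁴)/64 = 1.676×10^6 mm⁴
I = 1.676×10^6 mm⁴ = 1.676×10^-6 m⁴
Effective length L_e = K·L = 0.7 × 2.72 = 1.904 m
P_cr = π²EI / L_e² = π² × 105×10⁹ × 1.676×10^-6 / 1.904² = 4.791×10^5 N

P_cr ≈ 479 kN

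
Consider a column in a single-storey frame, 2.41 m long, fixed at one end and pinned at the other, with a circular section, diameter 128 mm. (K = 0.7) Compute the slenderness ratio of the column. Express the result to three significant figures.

λ ≈ 52.7

For a solid circle r = d/4 = 128/4 = 32.00 mm
L_e = K·L = 0.7 × 2.41 m = 1.687 m = 1687.0 mm
λ = L_e / r_min = 1687.0 / 32.00 = 52.7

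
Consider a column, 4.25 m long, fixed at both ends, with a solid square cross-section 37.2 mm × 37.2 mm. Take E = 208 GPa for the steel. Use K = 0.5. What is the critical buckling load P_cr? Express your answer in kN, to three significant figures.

I = a⁴/12 = 37.2⁴/12 = 1.596×10^5 mm⁴
I = 1.596×10^5 mm⁴ = 1.596×10^-7 m⁴
Effective length L_e = K·L = 0.5 × 4.25 = 2.125 m
P_cr = π²EI / L_e² = π² × 208×10⁹ × 1.596×10^-7 / 2.125² = 7.255×10^4 N

P_cr ≈ 72.5 kN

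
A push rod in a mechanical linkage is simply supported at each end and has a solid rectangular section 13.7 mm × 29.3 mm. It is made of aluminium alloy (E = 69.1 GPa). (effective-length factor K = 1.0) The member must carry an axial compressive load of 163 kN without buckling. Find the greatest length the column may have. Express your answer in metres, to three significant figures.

Buckling occurs about the weak axis: I_min = h·b³/12 with b = 13.7 mm (the shorter side).
I_min = 29.3×13.7³/12 = 6.278×10^3 mm⁴
I = 6.278×10^-9 m⁴
At the buckling limit P_cr = P = 1.630×10^5 N
From P_cr = π²EI/(K·L)²:  L = (1/K)·√(π²EI/P_cr) = (1/1)·√(π²×6.91×10^10×6.278×10^-9/1.630×10^5)
L = 0.162 m

L_max ≈ 0.162 m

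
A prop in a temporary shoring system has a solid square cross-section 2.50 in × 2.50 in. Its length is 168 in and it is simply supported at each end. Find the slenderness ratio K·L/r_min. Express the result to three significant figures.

λ ≈ 233

For a square r = a/√12 = 2.50/√12 = 0.7217 in
L_e = K·L = 1 × 168 = 168.0 in
λ = L_e / r_min = 168.00 / 0.7217 = 233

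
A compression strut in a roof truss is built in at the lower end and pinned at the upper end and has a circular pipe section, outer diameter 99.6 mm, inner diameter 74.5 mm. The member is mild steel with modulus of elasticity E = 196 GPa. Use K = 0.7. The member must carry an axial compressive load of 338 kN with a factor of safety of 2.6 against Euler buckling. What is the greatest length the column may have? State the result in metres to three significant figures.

d_o = 99.6 mm, d_i = 74.5 mm
I = π(d_o⁴ − d_i⁴)/64 = π(99.6⁴ − 74.50⁴)/64 = 3.319×10^6 mm⁴
I = 3.319×10^-6 m⁴
Required critical load P_cr = n·P = 2.6 × 338 = 878.8 kN = 8.788×10^5 N
From P_cr = π²EI/(K·L)²:  L = (1/K)·√(π²EI/P_cr) = (1/0.7)·√(π²×1.96×10^11×3.319×10^-6/8.788×10^5)
L = 3.86 m

L_max ≈ 3.86 m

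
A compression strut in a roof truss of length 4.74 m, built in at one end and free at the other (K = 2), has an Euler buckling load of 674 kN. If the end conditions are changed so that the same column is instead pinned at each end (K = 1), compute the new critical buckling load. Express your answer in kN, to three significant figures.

P_cr ≈ 2700 kN

P_cr ∝ 1/K², so P_cr,new = P_cr,old × (K_old/K_new)² = 674 × (2/1)²
= 674 × 4.000 = 2700 kN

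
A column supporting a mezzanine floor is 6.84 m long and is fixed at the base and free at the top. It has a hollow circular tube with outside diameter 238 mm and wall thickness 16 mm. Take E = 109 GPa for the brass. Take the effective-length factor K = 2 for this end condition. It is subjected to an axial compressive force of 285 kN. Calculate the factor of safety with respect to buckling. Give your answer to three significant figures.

n ≈ 1.39

Inner diameter d_i = 238 − 2×16 = 206.0 mm
I = π(d_o⁴ − d_i⁴)/64 = π(238⁴ − 206.0⁴)/64 = 6.910×10^7 mm⁴
I = 6.910×10^7 mm⁴ = 6.910×10^-5 m⁴
Effective length L_e = K·L = 2 × 6.84 = 13.68 m
P_cr = π²EI / L_e² = π² × 109×10⁹ × 6.910×10^-5 / 13.68² = 3.972×10^5 N
Factor of safety n = P_cr / P = 397.23 / 285 = 1.39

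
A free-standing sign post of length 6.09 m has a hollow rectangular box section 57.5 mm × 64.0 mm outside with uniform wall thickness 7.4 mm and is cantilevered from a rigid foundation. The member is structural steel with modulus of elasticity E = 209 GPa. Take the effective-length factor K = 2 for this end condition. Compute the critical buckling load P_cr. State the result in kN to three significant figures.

P_cr ≈ 9.66 kN

Inner dimensions: h_i = 64.0 − 2×7.4 = 49.20 mm, b_i = 57.5 − 2×7.4 = 42.70 mm
Weak-axis I_min = (h_o·b_o³ − h_i·b_i³)/12 with b_o = 57.5, b_i = 42.70 mm (shorter outer/inner sides).
I_min = (64.0×57.5³ − 49.20×42.70³)/12 = 6.947×10^5 mm⁴
I = 6.947×10^5 mm⁴ = 6.947×10^-7 m⁴
Effective length L_e = K·L = 2 × 6.09 = 12.18 m
P_cr = π²EI / L_e² = π² × 209×10⁹ × 6.947×10^-7 / 12.18² = 9.660×10^3 N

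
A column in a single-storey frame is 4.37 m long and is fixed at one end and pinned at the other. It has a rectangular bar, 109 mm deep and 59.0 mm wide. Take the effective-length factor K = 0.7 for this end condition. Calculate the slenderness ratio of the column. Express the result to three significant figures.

For a rectangle r_min = b/√12 = 59.0/√12 = 17.03 mm
L_e = K·L = 0.7 × 4.37 m = 3.059 m = 3059.0 mm
λ = L_e / r_min = 3059.0 / 17.03 = 180

λ ≈ 180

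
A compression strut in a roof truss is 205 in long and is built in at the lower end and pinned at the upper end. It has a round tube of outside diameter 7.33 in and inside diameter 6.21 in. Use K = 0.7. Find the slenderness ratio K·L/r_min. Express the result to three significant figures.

λ ≈ 59.7

d_o = 7.33 in, d_i = 6.21 in
I = π(d_o⁴ − d_i⁴)/64 = π(7.33⁴ − 6.210⁴)/64 = 68.70 in⁴
A = 11.91 in²;  r_min = √(I/A) = √(68.70/11.91) = 2.402 in
L_e = K·L = 0.7 × 205 = 143.5 in
λ = L_e / r_min = 143.50 / 2.402 = 59.7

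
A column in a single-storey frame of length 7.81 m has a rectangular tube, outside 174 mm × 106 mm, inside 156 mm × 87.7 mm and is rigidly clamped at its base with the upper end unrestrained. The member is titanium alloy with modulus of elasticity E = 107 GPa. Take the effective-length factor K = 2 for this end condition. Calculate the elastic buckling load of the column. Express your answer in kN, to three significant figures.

P_cr ≈ 36.8 kN

Weak-axis I_min = (h_o·b_o³ − h_i·b_i³)/12 with b_o = 106, b_i = 87.70 mm (shorter outer/inner sides).
I_min = (174×106³ − 156.0×87.70³)/12 = 8.501×10^6 mm⁴
I = 8.501×10^6 mm⁴ = 8.501×10^-6 m⁴
Effective length L_e = K·L = 2 × 7.81 = 15.62 m
P_cr = π²EI / L_e² = π² × 107×10⁹ × 8.501×10^-6 / 15.62² = 3.679×10^4 N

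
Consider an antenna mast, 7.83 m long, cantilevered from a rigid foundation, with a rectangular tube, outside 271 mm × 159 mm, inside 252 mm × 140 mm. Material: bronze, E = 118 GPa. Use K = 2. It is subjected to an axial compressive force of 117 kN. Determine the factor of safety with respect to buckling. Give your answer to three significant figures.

Weak-axis I_min = (h_o·b_o³ − h_i·b_i³)/12 with b_o = 159, b_i = 140.0 mm (shorter outer/inner sides).
I_min = (271×159³ − 252.0×140.0³)/12 = 3.315×10^7 mm⁴
I = 3.315×10^7 mm⁴ = 3.315×10^-5 m⁴
Effective length L_e = K·L = 2 × 7.83 = 15.66 m
P_cr = π²EI / L_e² = π² × 118×10⁹ × 3.315×10^-5 / 15.66² = 1.574×10^5 N
Factor of safety n = P_cr / P = 157.45 / 117 = 1.35

n ≈ 1.35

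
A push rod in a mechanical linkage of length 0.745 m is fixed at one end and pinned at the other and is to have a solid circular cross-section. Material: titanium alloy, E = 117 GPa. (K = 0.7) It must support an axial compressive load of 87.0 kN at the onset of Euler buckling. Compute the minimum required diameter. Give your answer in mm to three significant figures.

d ≈ 25.4 mm

L_e = K·L = 0.7 × 0.745 = 0.5215 m
Required I = P_cr·L_e²/(π²E) = 8.700×10^4 × 0.5215² / (π² × 1.17×10^11) = 2.049×10^-8 m⁴
I_req = 2.049×10^4 mm⁴
Solid circle: I = πd⁴/64  ⇒  d = (64I/π)^(1/4) = (64×2.049×10^4/π)^(1/4) = 25.4 mm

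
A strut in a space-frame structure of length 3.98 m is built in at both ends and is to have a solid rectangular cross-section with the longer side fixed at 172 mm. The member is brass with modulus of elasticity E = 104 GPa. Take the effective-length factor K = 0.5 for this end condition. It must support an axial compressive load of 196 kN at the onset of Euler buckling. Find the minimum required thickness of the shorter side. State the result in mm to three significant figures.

b ≈ 37.5 mm

L_e = K·L = 0.5 × 3.98 = 1.990 m
Required I = P_cr·L_e²/(π²E) = 1.960×10^5 × 1.990² / (π² × 1.04×10^11) = 7.562×10^-7 m⁴
I_req = 7.562×10^5 mm⁴
Rectangle, weak axis: I_min = h·b³/12 with h = 172 mm fixed  ⇒  b = (12I/h)^(1/3) = 37.5 mm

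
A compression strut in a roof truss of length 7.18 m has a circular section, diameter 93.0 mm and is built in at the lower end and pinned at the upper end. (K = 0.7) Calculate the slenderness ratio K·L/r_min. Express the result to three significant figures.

I = πd⁴/64 = π×93.0⁴/64 = 3.672×10^6 mm⁴
A = 6.793×10^3 mm²;  r_min = √(I/A) = √(3.672×10^6/6.793×10^3) = 23.25 mm
L_e = K·L = 0.7 × 7.18 m = 5.026 m = 5026.0 mm
λ = L_e / r_min = 5026.0 / 23.25 = 216

λ ≈ 216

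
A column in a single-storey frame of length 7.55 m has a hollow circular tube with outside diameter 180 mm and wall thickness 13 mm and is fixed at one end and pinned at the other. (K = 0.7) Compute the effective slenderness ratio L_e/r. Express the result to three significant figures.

Inner diameter d_i = 180 − 2×13 = 154.0 mm
I = π(d_o⁴ − d_i⁴)/64 = π(180⁴ − 154.0⁴)/64 = 2.392×10^7 mm⁴
A = 6.820×10^3 mm²;  r_min = √(I/A) = √(2.392×10^7/6.820×10^3) = 59.22 mm
L_e = K·L = 0.7 × 7.55 m = 5.285 m = 5285.0 mm
λ = L_e / r_min = 5285.0 / 59.22 = 89.2

λ ≈ 89.2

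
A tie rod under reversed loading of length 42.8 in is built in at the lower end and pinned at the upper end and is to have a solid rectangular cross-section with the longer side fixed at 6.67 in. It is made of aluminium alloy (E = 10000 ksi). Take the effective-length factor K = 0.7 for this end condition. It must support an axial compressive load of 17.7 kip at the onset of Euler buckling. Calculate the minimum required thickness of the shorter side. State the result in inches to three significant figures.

b ≈ 0.662 in

L_e = K·L = 0.7 × 42.8 = 29.96 in
Required I = P_cr·L_e²/(π²E) = 1.770×10^4 × 29.96² / (π² × 1.00×10^7) = 0.1610 in⁴
Rectangle, weak axis: I_min = h·b³/12 with h = 6.67 in fixed  ⇒  b = (12I/h)^(1/3) = 0.662 in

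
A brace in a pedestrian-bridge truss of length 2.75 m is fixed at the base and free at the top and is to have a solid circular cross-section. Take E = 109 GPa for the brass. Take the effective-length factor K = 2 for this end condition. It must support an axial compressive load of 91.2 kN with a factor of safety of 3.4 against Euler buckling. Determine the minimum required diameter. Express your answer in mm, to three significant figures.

Required P_cr = n·P = 3.4 × 91.2 = 310.1 kN
L_e = K·L = 2 × 2.75 = 5.500 m
Required I = P_cr·L_e²/(π²E) = 3.101×10^5 × 5.500² / (π² × 1.09×10^11) = 8.719×10^-6 m⁴
I_req = 8.719×10^6 mm⁴
Solid circle: I = πd⁴/64  ⇒  d = (64I/π)^(1/4) = (64×8.719×10^6/π)^(1/4) = 115 mm

d ≈ 115 mm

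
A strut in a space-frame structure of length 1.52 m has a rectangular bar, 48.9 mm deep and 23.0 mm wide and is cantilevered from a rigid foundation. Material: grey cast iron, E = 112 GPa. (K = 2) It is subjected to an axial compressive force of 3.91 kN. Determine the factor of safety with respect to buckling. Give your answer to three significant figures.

n ≈ 1.52

Buckling occurs about the weak axis: I_min = h·b³/12 with b = 23.0 mm (the shorter side).
I_min = 48.9×23.0³/12 = 4.958×10^4 mm⁴
I = 4.958×10^4 mm⁴ = 4.958×10^-8 m⁴
Effective length L_e = K·L = 2 × 1.52 = 3.040 m
P_cr = π²EI / L_e² = π² × 112×10⁹ × 4.958×10^-8 / 3.040² = 5.930×10^3 N
Factor of safety n = P_cr / P = 5.9304 / 3.91 = 1.52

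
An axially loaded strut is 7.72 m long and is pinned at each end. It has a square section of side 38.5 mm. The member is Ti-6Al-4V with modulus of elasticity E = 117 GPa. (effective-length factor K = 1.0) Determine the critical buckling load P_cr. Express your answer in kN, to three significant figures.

I = a⁴/12 = 38.5⁴/12 = 1.831×10^5 mm⁴
I = 1.831×10^5 mm⁴ = 1.831×10^-7 m⁴
Effective length L_e = K·L = 1 × 7.72 = 7.720 m
P_cr = π²EI / L_e² = π² × 117×10⁹ × 1.831×10^-7 / 7.720² = 3.547×10^3 N

P_cr ≈ 3.55 kN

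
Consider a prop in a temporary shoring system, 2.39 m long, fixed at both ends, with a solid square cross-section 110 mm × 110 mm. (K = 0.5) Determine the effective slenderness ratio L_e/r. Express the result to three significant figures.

λ ≈ 37.6

For a square r = a/√12 = 110/√12 = 31.75 mm
L_e = K·L = 0.5 × 2.39 m = 1.195 m = 1195.0 mm
λ = L_e / r_min = 1195.0 / 31.75 = 37.6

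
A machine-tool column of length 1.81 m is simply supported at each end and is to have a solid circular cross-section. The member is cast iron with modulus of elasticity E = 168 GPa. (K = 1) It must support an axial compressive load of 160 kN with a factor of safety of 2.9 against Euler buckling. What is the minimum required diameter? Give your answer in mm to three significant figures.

Required P_cr = n·P = 2.9 × 160 = 464.0 kN
L_e = K·L = 1 × 1.81 = 1.810 m
Required I = P_cr·L_e²/(π²E) = 4.640×10^5 × 1.810² / (π² × 1.68×10^11) = 9.168×10^-7 m⁴
I_req = 9.168×10^5 mm⁴
Solid circle: I = πd⁴/64  ⇒  d = (64I/π)^(1/4) = (64×9.168×10^5/π)^(1/4) = 65.7 mm

d ≈ 65.7 mm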